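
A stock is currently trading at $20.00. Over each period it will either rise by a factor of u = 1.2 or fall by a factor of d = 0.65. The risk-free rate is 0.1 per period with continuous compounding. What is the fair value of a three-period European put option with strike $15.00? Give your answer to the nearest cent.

Risk-neutral probability p = (e^0.1 − 0.65)/(1.2 − 0.65) = 0.4552/0.5500 = 0.8276
Terminal stock prices: S_uuu = 34.56, S_uud = 18.72, S_udd = 10.14, S_ddd = 5.492
Terminal payoffs (K − S): max(-19.56, 0) = 0, max(-3.72, 0) = 0, max(4.86, 0) = 4.86, max(9.508, 0) = 9.508
Node uu (S = 28.8): V_uu = e^(−0.1)·[0.8276·0.0000 + 0.1724·0.0000] = 0.0000
Node ud (S = 15.6): V_ud = e^(−0.1)·[0.8276·0.0000 + 0.1724·4.8600] = 0.7582
Node dd (S = 8.45): V_dd = e^(−0.1)·[0.8276·4.8600 + 0.1724·9.5075] = 5.1226
Node u (S = 24): V_u = e^(−0.1)·[0.8276·0.0000 + 0.1724·0.7582] = 0.1183
Node d (S = 13): V_d = e^(−0.1)·[0.8276·0.7582 + 0.1724·5.1226] = 1.3669
Node 0 (S = 20): V_0 = e^(−0.1)·[0.8276·0.1183 + 0.1724·1.3669] = 0.3018

$0.30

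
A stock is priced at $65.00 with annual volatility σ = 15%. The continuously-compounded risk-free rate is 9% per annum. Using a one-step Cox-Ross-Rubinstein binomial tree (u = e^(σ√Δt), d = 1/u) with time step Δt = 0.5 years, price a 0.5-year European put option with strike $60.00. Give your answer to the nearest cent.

CRR parameters: u = e^(σ√Δt) = e^(0.15·√0.5) = 1.1119, d = 1/u = 0.8994
Per-period rate: rΔt = 0.09·0.5 = 0.045, so R = e^0.045 = 1.0460
Risk-neutral probability p = (e^0.045 − 0.8994)/(1.1119 − 0.8994) = 0.1467/0.2125 = 0.6901
Terminal stock prices: S_u = 72.27, S_d = 58.46
Terminal payoffs (K − S): max(-12.27, 0) = 0, max(1.541, 0) = 1.541
Node 0 (S = 65): V_0 = e^(−0.045)·[0.6901·0.0000 + 0.3099·1.5413] = 0.4566

$0.46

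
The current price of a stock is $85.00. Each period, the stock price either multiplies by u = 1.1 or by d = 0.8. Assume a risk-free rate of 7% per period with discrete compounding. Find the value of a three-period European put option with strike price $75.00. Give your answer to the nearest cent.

Risk-neutral probability p = (1 + 0.07 − 0.8)/(1.1 − 0.8) = 0.2700/0.3000 = 0.9000
Terminal stock prices: S_uuu = 113.1, S_uud = 82.28, S_udd = 59.84, S_ddd = 43.52
Terminal payoffs (K − S): max(-38.14, 0) = 0, max(-7.28, 0) = 0, max(15.16, 0) = 15.16, max(31.48, 0) = 31.48
Node uu (S = 102.9): V_uu = 1/1.07·[0.9000·0.0000 + 0.1000·0.0000] = 0.0000
Node ud (S = 74.8): V_ud = 1/1.07·[0.9000·0.0000 + 0.1000·15.1600] = 1.4168
Node dd (S = 54.4): V_dd = 1/1.07·[0.9000·15.1600 + 0.1000·31.4800] = 15.6935
Node u (S = 93.5): V_u = 1/1.07·[0.9000·0.0000 + 0.1000·1.4168] = 0.1324
Node d (S = 68): V_d = 1/1.07·[0.9000·1.4168 + 0.1000·15.6935] = 2.6584
Node 0 (S = 85): V_0 = 1/1.07·[0.9000·0.1324 + 0.1000·2.6584] = 0.3598

$0.36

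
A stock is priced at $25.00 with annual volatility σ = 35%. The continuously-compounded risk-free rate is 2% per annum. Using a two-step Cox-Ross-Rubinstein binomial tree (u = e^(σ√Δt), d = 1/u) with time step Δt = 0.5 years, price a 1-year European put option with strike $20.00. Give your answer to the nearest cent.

CRR parameters: u = e^(σ√Δt) = e^(0.35·√0.5) = 1.2808, d = 1/u = 0.7808
Per-period rate: rΔt = 0.02·0.5 = 0.01, so R = e^0.01 = 1.0101
Risk-neutral probability p = (e^0.01 − 0.7808)/(1.2808 − 0.7808) = 0.2293/0.5000 = 0.4585
Terminal stock prices: S_uu = 41.01, S_ud = 25, S_dd = 15.24
Terminal payoffs (K − S): max(-21.01, 0) = 0, max(-5, 0) = 0, max(4.76, 0) = 4.76
Node u (S = 32.02): V_u = e^(−0.01)·[0.4585·0.0000 + 0.5415·0.0000] = 0.0000
Node d (S = 19.52): V_d = e^(−0.01)·[0.4585·0.0000 + 0.5415·4.7603] = 2.5519
Node 0 (S = 25): V_0 = e^(−0.01)·[0.4585·0.0000 + 0.5415·2.5519] = 1.3680

$1.37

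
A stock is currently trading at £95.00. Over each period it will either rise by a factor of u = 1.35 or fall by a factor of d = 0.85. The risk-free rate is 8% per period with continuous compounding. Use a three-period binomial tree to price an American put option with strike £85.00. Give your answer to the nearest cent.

Risk-neutral probability p = (e^0.08 − 0.85)/(1.35 − 0.85) = 0.2333/0.5000 = 0.4666
Terminal stock prices: S_uuu = 233.7, S_uud = 147.2, S_udd = 92.66, S_ddd = 58.34
Terminal payoffs (K − S): max(-148.7, 0) = 0, max(-62.17, 0) = 0, max(-7.661, 0) = 0, max(26.66, 0) = 26.66
Node uu (S = 173.1): continuation = e^(−0.08)·[0.4666·0.0000 + 0.5334·0.0000] = 0.0000; exercise value = 0.0000 ≤ continuation, so V_uu = 0.0000
Node ud (S = 109): continuation = e^(−0.08)·[0.4666·0.0000 + 0.5334·0.0000] = 0.0000; exercise value = 0.0000 ≤ continuation, so V_ud = 0.0000
Node dd (S = 68.64): continuation = e^(−0.08)·[0.4666·0.0000 + 0.5334·26.6581] = 13.1268; exercise value = 16.3625 > continuation, so V_dd = 16.3625 (exercise)
Node u (S = 128.2): continuation = e^(−0.08)·[0.4666·0.0000 + 0.5334·0.0000] = 0.0000; exercise value = 0.0000 ≤ continuation, so V_u = 0.0000
Node d (S = 80.75): continuation = e^(−0.08)·[0.4666·0.0000 + 0.5334·16.3625] = 8.0571; exercise value = 4.2500 ≤ continuation, so V_d = 8.0571
Node 0 (S = 95): continuation = e^(−0.08)·[0.4666·0.0000 + 0.5334·8.0571] = 3.9674; exercise value = 0.0000 ≤ continuation, so V_0 = 3.9674

£3.97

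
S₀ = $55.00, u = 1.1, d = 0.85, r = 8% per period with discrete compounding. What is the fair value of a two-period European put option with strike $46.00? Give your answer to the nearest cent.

Risk-neutral probability p = (1 + 0.08 − 0.85)/(1.1 − 0.85) = 0.2300/0.2500 = 0.9200
Terminal stock prices: S_uu = 66.55, S_ud = 51.43, S_dd = 39.74
Terminal payoffs (K − S): max(-20.55, 0) = 0, max(-5.425, 0) = 0, max(6.263, 0) = 6.263
Node u (S = 60.5): V_u = 1/1.08·[0.9200·0.0000 + 0.0800·0.0000] = 0.0000
Node d (S = 46.75): V_d = 1/1.08·[0.9200·0.0000 + 0.0800·6.2625] = 0.4639
Node 0 (S = 55): V_0 = 1/1.08·[0.9200·0.0000 + 0.0800·0.4639] = 0.0344

$0.03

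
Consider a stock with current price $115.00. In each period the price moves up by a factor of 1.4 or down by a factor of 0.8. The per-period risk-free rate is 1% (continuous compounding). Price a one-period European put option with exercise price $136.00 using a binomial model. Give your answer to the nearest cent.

Risk-neutral probability p = (e^0.01 − 0.8)/(1.4 − 0.8) = 0.2101/0.6000 = 0.3501
Terminal stock prices: S_u = 161, S_d = 92
Terminal payoffs (K − S): max(-25, 0) = 0, max(44, 0) = 44
Node 0 (S = 115): V_0 = e^(−0.01)·[0.3501·0.0000 + 0.6499·44.0000] = 28.3118

$28.31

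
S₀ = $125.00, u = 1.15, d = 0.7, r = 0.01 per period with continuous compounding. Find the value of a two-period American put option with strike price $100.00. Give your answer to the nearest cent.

$3.85

Risk-neutral probability p = (e^0.01 − 0.7)/(1.15 − 0.7) = 0.3101/0.4500 = 0.6890
Terminal stock prices: S_uu = 165.3, S_ud = 100.6, S_dd = 61.25
Terminal payoffs (K − S): max(-65.31, 0) = 0, max(-0.625, 0) = 0, max(38.75, 0) = 38.75
Node u (S = 143.8): continuation = e^(−0.01)·[0.6890·0.0000 + 0.3110·0.0000] = 0.0000; exercise value = 0.0000 ≤ continuation, so V_u = 0.0000
Node d (S = 87.5): continuation = e^(−0.01)·[0.6890·0.0000 + 0.3110·38.7500] = 11.9313; exercise value = 12.5000 > continuation, so V_d = 12.5000 (exercise)
Node 0 (S = 125): continuation = e^(−0.01)·[0.6890·0.0000 + 0.3110·12.5000] = 3.8488; exercise value = 0.0000 ≤ continuation, so V_0 = 3.8488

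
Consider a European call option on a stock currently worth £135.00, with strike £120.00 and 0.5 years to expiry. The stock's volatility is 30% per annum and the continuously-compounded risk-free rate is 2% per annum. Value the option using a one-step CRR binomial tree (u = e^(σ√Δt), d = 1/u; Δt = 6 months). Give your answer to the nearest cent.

£21.86

CRR parameters: u = e^(σ√Δt) = e^(0.3·√0.5) = 1.2363, d = 1/u = 0.8089
Per-period rate: rΔt = 0.02·0.5 = 0.01, so R = e^0.01 = 1.0101
Risk-neutral probability p = (e^0.01 − 0.8089)/(1.2363 − 0.8089) = 0.2012/0.4275 = 0.4707
Terminal stock prices: S_u = 166.9, S_d = 109.2
Terminal payoffs (S − K): max(46.9, 0) = 46.9, max(-10.8, 0) = 0
Node 0 (S = 135): V_0 = e^(−0.01)·[0.4707·46.9020 + 0.5293·0.0000] = 21.8560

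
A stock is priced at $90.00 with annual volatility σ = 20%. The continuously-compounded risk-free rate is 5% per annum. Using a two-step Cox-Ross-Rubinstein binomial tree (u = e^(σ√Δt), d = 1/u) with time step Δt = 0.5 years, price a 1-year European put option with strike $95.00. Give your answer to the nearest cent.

$7.49

CRR parameters: u = e^(σ√Δt) = e^(0.2·√0.5) = 1.1519, d = 1/u = 0.8681
Per-period rate: rΔt = 0.05·0.5 = 0.025, so R = e^0.025 = 1.0253
Risk-neutral probability p = (e^0.025 − 0.8681)/(1.1519 − 0.8681) = 0.1572/0.2838 = 0.5539
Terminal stock prices: S_uu = 119.4, S_ud = 90, S_dd = 67.83
Terminal payoffs (K − S): max(-24.42, 0) = 0, max(5, 0) = 5, max(27.17, 0) = 27.17
Node u (S = 103.7): V_u = e^(−0.025)·[0.5539·0.0000 + 0.4461·5.0000] = 2.1754
Node d (S = 78.13): V_d = e^(−0.025)·[0.5539·5.0000 + 0.4461·27.1726] = 14.5233
Node 0 (S = 90): V_0 = e^(−0.025)·[0.5539·2.1754 + 0.4461·14.5233] = 7.4940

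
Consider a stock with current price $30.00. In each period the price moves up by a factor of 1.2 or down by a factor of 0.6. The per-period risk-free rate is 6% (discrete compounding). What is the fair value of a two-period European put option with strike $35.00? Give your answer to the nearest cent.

Risk-neutral probability p = (1 + 0.06 − 0.6)/(1.2 − 0.6) = 0.4600/0.6000 = 0.7667
Terminal stock prices: S_uu = 43.2, S_ud = 21.6, S_dd = 10.8
Terminal payoffs (K − S): max(-8.2, 0) = 0, max(13.4, 0) = 13.4, max(24.2, 0) = 24.2
Node u (S = 36): V_u = 1/1.06·[0.7667·0.0000 + 0.2333·13.4000] = 2.9497
Node d (S = 18): V_d = 1/1.06·[0.7667·13.4000 + 0.2333·24.2000] = 15.0189
Node 0 (S = 30): V_0 = 1/1.06·[0.7667·2.9497 + 0.2333·15.0189] = 5.4395

$5.44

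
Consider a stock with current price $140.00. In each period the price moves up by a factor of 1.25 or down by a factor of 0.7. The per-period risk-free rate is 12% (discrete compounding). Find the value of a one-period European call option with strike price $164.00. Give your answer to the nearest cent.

$7.50

Risk-neutral probability p = (1 + 0.12 − 0.7)/(1.25 − 0.7) = 0.4200/0.5500 = 0.7636
Terminal stock prices: S_u = 175, S_d = 98
Terminal payoffs (S − K): max(11, 0) = 11, max(-66, 0) = 0
Node 0 (S = 140): V_0 = 1/1.12·[0.7636·11.0000 + 0.2364·0.0000] = 7.5000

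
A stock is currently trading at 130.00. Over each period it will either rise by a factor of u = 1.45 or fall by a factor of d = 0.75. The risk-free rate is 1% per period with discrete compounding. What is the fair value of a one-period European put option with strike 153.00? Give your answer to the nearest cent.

Risk-neutral probability p = (1 + 0.01 − 0.75)/(1.45 − 0.75) = 0.2600/0.7000 = 0.3714
Terminal stock prices: S_u = 188.5, S_d = 97.5
Terminal payoffs (K − S): max(-35.5, 0) = 0, max(55.5, 0) = 55.5
Node 0 (S = 130): V_0 = 1/1.01·[0.3714·0.0000 + 0.6286·55.5000] = 34.5403

34.54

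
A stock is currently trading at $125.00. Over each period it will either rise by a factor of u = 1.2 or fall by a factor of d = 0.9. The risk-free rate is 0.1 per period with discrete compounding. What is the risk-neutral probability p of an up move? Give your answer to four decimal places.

p = 0.6667

Risk-neutral probability p = (1 + 0.1 − 0.9)/(1.2 − 0.9) = 0.2000/0.3000 = 0.6667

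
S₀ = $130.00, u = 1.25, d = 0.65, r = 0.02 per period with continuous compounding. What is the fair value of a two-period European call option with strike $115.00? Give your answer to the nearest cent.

Risk-neutral probability p = (e^0.02 − 0.65)/(1.25 − 0.65) = 0.3702/0.6000 = 0.6170
Terminal stock prices: S_uu = 203.1, S_ud = 105.6, S_dd = 54.93
Terminal payoffs (S − K): max(88.12, 0) = 88.12, max(-9.375, 0) = 0, max(-60.07, 0) = 0
Node u (S = 162.5): V_u = e^(−0.02)·[0.6170·88.1250 + 0.3830·0.0000] = 53.2967
Node d (S = 84.5): V_d = e^(−0.02)·[0.6170·0.0000 + 0.3830·0.0000] = 0.0000
Node 0 (S = 130): V_0 = e^(−0.02)·[0.6170·53.2967 + 0.3830·0.0000] = 32.2330

$32.23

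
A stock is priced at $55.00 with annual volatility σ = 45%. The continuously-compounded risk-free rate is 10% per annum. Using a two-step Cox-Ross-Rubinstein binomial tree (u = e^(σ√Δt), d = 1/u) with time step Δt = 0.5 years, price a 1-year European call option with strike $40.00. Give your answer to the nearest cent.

CRR parameters: u = e^(σ√Δt) = e^(0.45·√0.5) = 1.3746, d = 1/u = 0.7275
Per-period rate: rΔt = 0.1·0.5 = 0.05, so R = e^0.05 = 1.0513
Risk-neutral probability p = (e^0.05 − 0.7275)/(1.3746 − 0.7275) = 0.3238/0.6472 = 0.5003
Terminal stock prices: S_uu = 103.9, S_ud = 55, S_dd = 29.11
Terminal payoffs (S − K): max(63.93, 0) = 63.93, max(15, 0) = 15, max(-10.89, 0) = 0
Node u (S = 75.61): V_u = e^(−0.05)·[0.5003·63.9312 + 0.4997·15.0000] = 37.5565
Node d (S = 40.01): V_d = e^(−0.05)·[0.5003·15.0000 + 0.4997·0.0000] = 7.1390
Node 0 (S = 55): V_0 = e^(−0.05)·[0.5003·37.5565 + 0.4997·7.1390] = 21.2676

$21.27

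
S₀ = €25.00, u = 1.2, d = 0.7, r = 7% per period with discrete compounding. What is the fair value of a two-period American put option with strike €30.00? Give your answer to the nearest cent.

Risk-neutral probability p = (1 + 0.07 − 0.7)/(1.2 − 0.7) = 0.3700/0.5000 = 0.7400
Terminal stock prices: S_uu = 36, S_ud = 21, S_dd = 12.25
Terminal payoffs (K − S): max(-6, 0) = 0, max(9, 0) = 9, max(17.75, 0) = 17.75
Node u (S = 30): continuation = 1/1.07·[0.7400·0.0000 + 0.2600·9.0000] = 2.1869; exercise value = 0.0000 ≤ continuation, so V_u = 2.1869
Node d (S = 17.5): continuation = 1/1.07·[0.7400·9.0000 + 0.2600·17.7500] = 10.5374; exercise value = 12.5000 > continuation, so V_d = 12.5000 (exercise)
Node 0 (S = 25): continuation = 1/1.07·[0.7400·2.1869 + 0.2600·12.5000] = 4.5498; exercise value = 5.0000 > continuation, so V_0 = 5.0000 (exercise)

€5.00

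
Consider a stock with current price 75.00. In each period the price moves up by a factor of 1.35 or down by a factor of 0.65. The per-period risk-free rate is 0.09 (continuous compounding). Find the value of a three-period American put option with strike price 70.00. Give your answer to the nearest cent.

Risk-neutral probability p = (e^0.09 − 0.65)/(1.35 − 0.65) = 0.4442/0.7000 = 0.6345
Terminal stock prices: S_uuu = 184.5, S_uud = 88.85, S_udd = 42.78, S_ddd = 20.6
Terminal payoffs (K − S): max(-114.5, 0) = 0, max(-18.85, 0) = 0, max(27.22, 0) = 27.22, max(49.4, 0) = 49.4
Node uu (S = 136.7): continuation = e^(−0.09)·[0.6345·0.0000 + 0.3655·0.0000] = 0.0000; exercise value = 0.0000 ≤ continuation, so V_uu = 0.0000
Node ud (S = 65.81): continuation = e^(−0.09)·[0.6345·0.0000 + 0.3655·27.2219] = 9.0924; exercise value = 4.1875 ≤ continuation, so V_ud = 9.0924
Node dd (S = 31.69): continuation = e^(−0.09)·[0.6345·27.2219 + 0.3655·49.4031] = 32.2877; exercise value = 38.3125 > continuation, so V_dd = 38.3125 (exercise)
Node u (S = 101.2): continuation = e^(−0.09)·[0.6345·0.0000 + 0.3655·9.0924] = 3.0369; exercise value = 0.0000 ≤ continuation, so V_u = 3.0369
Node d (S = 48.75): continuation = e^(−0.09)·[0.6345·9.0924 + 0.3655·38.3125] = 18.0696; exercise value = 21.2500 > continuation, so V_d = 21.2500 (exercise)
Node 0 (S = 75): continuation = e^(−0.09)·[0.6345·3.0369 + 0.3655·21.2500] = 8.8589; exercise value = 0.0000 ≤ continuation, so V_0 = 8.8589

8.86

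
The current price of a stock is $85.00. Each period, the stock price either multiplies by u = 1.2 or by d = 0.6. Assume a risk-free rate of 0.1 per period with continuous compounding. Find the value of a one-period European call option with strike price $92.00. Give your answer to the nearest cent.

Risk-neutral probability p = (e^0.1 − 0.6)/(1.2 − 0.6) = 0.5052/0.6000 = 0.8420
Terminal stock prices: S_u = 102, S_d = 51
Terminal payoffs (S − K): max(10, 0) = 10, max(-41, 0) = 0
Node 0 (S = 85): V_0 = e^(−0.1)·[0.8420·10.0000 + 0.1580·0.0000] = 7.6183

$7.62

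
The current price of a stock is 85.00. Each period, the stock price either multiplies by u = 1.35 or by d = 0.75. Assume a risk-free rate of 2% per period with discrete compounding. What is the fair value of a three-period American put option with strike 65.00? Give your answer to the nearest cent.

Risk-neutral probability p = (1 + 0.02 − 0.75)/(1.35 − 0.75) = 0.2700/0.6000 = 0.4500
Terminal stock prices: S_uuu = 209.1, S_uud = 116.2, S_udd = 64.55, S_ddd = 35.86
Terminal payoffs (K − S): max(-144.1, 0) = 0, max(-51.18, 0) = 0, max(0.4531, 0) = 0.4531, max(29.14, 0) = 29.14
Node uu (S = 154.9): continuation = 1/1.02·[0.4500·0.0000 + 0.5500·0.0000] = 0.0000; exercise value = 0.0000 ≤ continuation, so V_uu = 0.0000
Node ud (S = 86.06): continuation = 1/1.02·[0.4500·0.0000 + 0.5500·0.4531] = 0.2443; exercise value = 0.0000 ≤ continuation, so V_ud = 0.2443
Node dd (S = 47.81): continuation = 1/1.02·[0.4500·0.4531 + 0.5500·29.1406] = 15.9130; exercise value = 17.1875 > continuation, so V_dd = 17.1875 (exercise)
Node u (S = 114.8): continuation = 1/1.02·[0.4500·0.0000 + 0.5500·0.2443] = 0.1317; exercise value = 0.0000 ≤ continuation, so V_u = 0.1317
Node d (S = 63.75): continuation = 1/1.02·[0.4500·0.2443 + 0.5500·17.1875] = 9.3756; exercise value = 1.2500 ≤ continuation, so V_d = 9.3756
Node 0 (S = 85): continuation = 1/1.02·[0.4500·0.1317 + 0.5500·9.3756] = 5.1136; exercise value = 0.0000 ≤ continuation, so V_0 = 5.1136

5.11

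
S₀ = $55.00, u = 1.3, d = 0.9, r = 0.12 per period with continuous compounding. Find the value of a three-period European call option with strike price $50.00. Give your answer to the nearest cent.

Risk-neutral probability p = (e^0.12 − 0.9)/(1.3 − 0.9) = 0.2275/0.4000 = 0.5687
Terminal stock prices: S_uuu = 120.8, S_uud = 83.66, S_udd = 57.92, S_ddd = 40.1
Terminal payoffs (S − K): max(70.84, 0) = 70.84, max(33.66, 0) = 33.66, max(7.915, 0) = 7.915, max(-9.905, 0) = 0
Node uu (S = 92.95): V_uu = e^(−0.12)·[0.5687·70.8350 + 0.4313·33.6550] = 48.6040
Node ud (S = 64.35): V_ud = e^(−0.12)·[0.5687·33.6550 + 0.4313·7.9150] = 20.0040
Node dd (S = 44.55): V_dd = e^(−0.12)·[0.5687·7.9150 + 0.4313·0.0000] = 3.9926
Node u (S = 71.5): V_u = e^(−0.12)·[0.5687·48.6040 + 0.4313·20.0040] = 32.1686
Node d (S = 49.5): V_d = e^(−0.12)·[0.5687·20.0040 + 0.4313·3.9926] = 11.6177
Node 0 (S = 55): V_0 = e^(−0.12)·[0.5687·32.1686 + 0.4313·11.6177] = 20.6705

$20.67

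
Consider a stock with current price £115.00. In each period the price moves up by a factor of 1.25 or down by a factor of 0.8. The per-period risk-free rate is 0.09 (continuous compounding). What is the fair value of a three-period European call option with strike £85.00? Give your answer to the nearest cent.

£50.94

Risk-neutral probability p = (e^0.09 − 0.8)/(1.25 − 0.8) = 0.2942/0.4500 = 0.6537
Terminal stock prices: S_uuu = 224.6, S_uud = 143.8, S_udd = 92, S_ddd = 58.88
Terminal payoffs (S − K): max(139.6, 0) = 139.6, max(58.75, 0) = 58.75, max(7, 0) = 7, max(-26.12, 0) = 0
Node uu (S = 179.7): V_uu = e^(−0.09)·[0.6537·139.6094 + 0.3463·58.7500] = 102.0033
Node ud (S = 115): V_ud = e^(−0.09)·[0.6537·58.7500 + 0.3463·7.0000] = 37.3158
Node dd (S = 73.6): V_dd = e^(−0.09)·[0.6537·7.0000 + 0.3463·0.0000] = 4.1822
Node u (S = 143.8): V_u = e^(−0.09)·[0.6537·102.0033 + 0.3463·37.3158] = 72.7520
Node d (S = 92): V_d = e^(−0.09)·[0.6537·37.3158 + 0.3463·4.1822] = 23.6181
Node 0 (S = 115): V_0 = e^(−0.09)·[0.6537·72.7520 + 0.3463·23.6181] = 50.9407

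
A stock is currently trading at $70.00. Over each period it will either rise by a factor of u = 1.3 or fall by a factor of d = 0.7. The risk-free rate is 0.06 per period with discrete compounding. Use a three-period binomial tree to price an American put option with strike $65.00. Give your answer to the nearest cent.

Risk-neutral probability p = (1 + 0.06 − 0.7)/(1.3 − 0.7) = 0.3600/0.6000 = 0.6000
Terminal stock prices: S_uuu = 153.8, S_uud = 82.81, S_udd = 44.59, S_ddd = 24.01
Terminal payoffs (K − S): max(-88.79, 0) = 0, max(-17.81, 0) = 0, max(20.41, 0) = 20.41, max(40.99, 0) = 40.99
Node uu (S = 118.3): continuation = 1/1.06·[0.6000·0.0000 + 0.4000·0.0000] = 0.0000; exercise value = 0.0000 ≤ continuation, so V_uu = 0.0000
Node ud (S = 63.7): continuation = 1/1.06·[0.6000·0.0000 + 0.4000·20.4100] = 7.7019; exercise value = 1.3000 ≤ continuation, so V_ud = 7.7019
Node dd (S = 34.3): continuation = 1/1.06·[0.6000·20.4100 + 0.4000·40.9900] = 27.0208; exercise value = 30.7000 > continuation, so V_dd = 30.7000 (exercise)
Node u (S = 91): continuation = 1/1.06·[0.6000·0.0000 + 0.4000·7.7019] = 2.9064; exercise value = 0.0000 ≤ continuation, so V_u = 2.9064
Node d (S = 49): continuation = 1/1.06·[0.6000·7.7019 + 0.4000·30.7000] = 15.9445; exercise value = 16.0000 > continuation, so V_d = 16.0000 (exercise)
Node 0 (S = 70): continuation = 1/1.06·[0.6000·2.9064 + 0.4000·16.0000] = 7.6829; exercise value = 0.0000 ≤ continuation, so V_0 = 7.6829

$7.68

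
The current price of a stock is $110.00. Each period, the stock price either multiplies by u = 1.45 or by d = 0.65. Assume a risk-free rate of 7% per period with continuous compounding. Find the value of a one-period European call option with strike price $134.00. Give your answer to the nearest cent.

Risk-neutral probability p = (e^0.07 − 0.65)/(1.45 − 0.65) = 0.4225/0.8000 = 0.5281
Terminal stock prices: S_u = 159.5, S_d = 71.5
Terminal payoffs (S − K): max(25.5, 0) = 25.5, max(-62.5, 0) = 0
Node 0 (S = 110): V_0 = e^(−0.07)·[0.5281·25.5000 + 0.4719·0.0000] = 12.5570

$12.56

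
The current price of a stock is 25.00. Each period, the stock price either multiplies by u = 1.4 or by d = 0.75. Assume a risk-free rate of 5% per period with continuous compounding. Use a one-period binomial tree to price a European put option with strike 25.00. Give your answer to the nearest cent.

3.19

Risk-neutral probability p = (e^0.05 − 0.75)/(1.4 − 0.75) = 0.3013/0.6500 = 0.4635
Terminal stock prices: S_u = 35, S_d = 18.75
Terminal payoffs (K − S): max(-10, 0) = 0, max(6.25, 0) = 6.25
Node 0 (S = 25): V_0 = e^(−0.05)·[0.4635·0.0000 + 0.5365·6.2500] = 3.1896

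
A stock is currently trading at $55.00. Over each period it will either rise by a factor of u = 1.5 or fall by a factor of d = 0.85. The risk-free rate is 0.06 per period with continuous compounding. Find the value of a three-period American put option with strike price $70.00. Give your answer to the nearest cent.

Risk-neutral probability p = (e^0.06 − 0.85)/(1.5 − 0.85) = 0.2118/0.6500 = 0.3259
Terminal stock prices: S_uuu = 185.6, S_uud = 105.2, S_udd = 59.61, S_ddd = 33.78
Terminal payoffs (K − S): max(-115.6, 0) = 0, max(-35.19, 0) = 0, max(10.39, 0) = 10.39, max(36.22, 0) = 36.22
Node uu (S = 123.8): continuation = e^(−0.06)·[0.3259·0.0000 + 0.6741·0.0000] = 0.0000; exercise value = 0.0000 ≤ continuation, so V_uu = 0.0000
Node ud (S = 70.12): continuation = e^(−0.06)·[0.3259·0.0000 + 0.6741·10.3938] = 6.5984; exercise value = 0.0000 ≤ continuation, so V_ud = 6.5984
Node dd (S = 39.74): continuation = e^(−0.06)·[0.3259·10.3938 + 0.6741·36.2231] = 26.1860; exercise value = 30.2625 > continuation, so V_dd = 30.2625 (exercise)
Node u (S = 82.5): continuation = e^(−0.06)·[0.3259·0.0000 + 0.6741·6.5984] = 4.1889; exercise value = 0.0000 ≤ continuation, so V_u = 4.1889
Node d (S = 46.75): continuation = e^(−0.06)·[0.3259·6.5984 + 0.6741·30.2625] = 21.2371; exercise value = 23.2500 > continuation, so V_d = 23.2500 (exercise)
Node 0 (S = 55): continuation = e^(−0.06)·[0.3259·4.1889 + 0.6741·23.2500] = 16.0457; exercise value = 15.0000 ≤ continuation, so V_0 = 16.0457

$16.05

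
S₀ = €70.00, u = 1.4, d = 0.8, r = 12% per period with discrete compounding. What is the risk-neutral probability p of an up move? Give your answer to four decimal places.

Risk-neutral probability p = (1 + 0.12 − 0.8)/(1.4 − 0.8) = 0.3200/0.6000 = 0.5333

p = 0.5333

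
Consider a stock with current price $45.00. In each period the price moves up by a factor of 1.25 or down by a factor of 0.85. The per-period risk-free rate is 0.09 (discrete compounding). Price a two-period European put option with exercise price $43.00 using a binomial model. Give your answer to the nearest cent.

Risk-neutral probability p = (1 + 0.09 − 0.85)/(1.25 − 0.85) = 0.2400/0.4000 = 0.6000
Terminal stock prices: S_uu = 70.31, S_ud = 47.81, S_dd = 32.51
Terminal payoffs (K − S): max(-27.31, 0) = 0, max(-4.812, 0) = 0, max(10.49, 0) = 10.49
Node u (S = 56.25): V_u = 1/1.09·[0.6000·0.0000 + 0.4000·0.0000] = 0.0000
Node d (S = 38.25): V_d = 1/1.09·[0.6000·0.0000 + 0.4000·10.4875] = 3.8486
Node 0 (S = 45): V_0 = 1/1.09·[0.6000·0.0000 + 0.4000·3.8486] = 1.4123

$1.41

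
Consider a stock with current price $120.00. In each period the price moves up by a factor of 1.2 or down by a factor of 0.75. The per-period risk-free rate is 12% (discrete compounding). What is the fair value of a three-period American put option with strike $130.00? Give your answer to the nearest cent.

$10.00

Risk-neutral probability p = (1 + 0.12 − 0.75)/(1.2 − 0.75) = 0.3700/0.4500 = 0.8222
Terminal stock prices: S_uuu = 207.4, S_uud = 129.6, S_udd = 81, S_ddd = 50.62
Terminal payoffs (K − S): max(-77.36, 0) = 0, max(0.4, 0) = 0.4, max(49, 0) = 49, max(79.38, 0) = 79.38
Node uu (S = 172.8): continuation = 1/1.12·[0.8222·0.0000 + 0.1778·0.4000] = 0.0635; exercise value = 0.0000 ≤ continuation, so V_uu = 0.0635
Node ud (S = 108): continuation = 1/1.12·[0.8222·0.4000 + 0.1778·49.0000] = 8.0714; exercise value = 22.0000 > continuation, so V_ud = 22.0000 (exercise)
Node dd (S = 67.5): continuation = 1/1.12·[0.8222·49.0000 + 0.1778·79.3750] = 48.5714; exercise value = 62.5000 > continuation, so V_dd = 62.5000 (exercise)
Node u (S = 144): continuation = 1/1.12·[0.8222·0.0635 + 0.1778·22.0000] = 3.5387; exercise value = 0.0000 ≤ continuation, so V_u = 3.5387
Node d (S = 90): continuation = 1/1.12·[0.8222·22.0000 + 0.1778·62.5000] = 26.0714; exercise value = 40.0000 > continuation, so V_d = 40.0000 (exercise)
Node 0 (S = 120): continuation = 1/1.12·[0.8222·3.5387 + 0.1778·40.0000] = 8.9470; exercise value = 10.0000 > continuation, so V_0 = 10.0000 (exercise)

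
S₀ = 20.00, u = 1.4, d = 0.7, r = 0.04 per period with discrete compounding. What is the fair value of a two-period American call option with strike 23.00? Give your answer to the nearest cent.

Risk-neutral probability p = (1 + 0.04 − 0.7)/(1.4 − 0.7) = 0.3400/0.7000 = 0.4857
Terminal stock prices: S_uu = 39.2, S_ud = 19.6, S_dd = 9.8
Terminal payoffs (S − K): max(16.2, 0) = 16.2, max(-3.4, 0) = 0, max(-13.2, 0) = 0
Node u (S = 28): continuation = 1/1.04·[0.4857·16.2000 + 0.5143·0.0000] = 7.5659; exercise value = 5.0000 ≤ continuation, so V_u = 7.5659
Node d (S = 14): continuation = 1/1.04·[0.4857·0.0000 + 0.5143·0.0000] = 0.0000; exercise value = 0.0000 ≤ continuation, so V_d = 0.0000
Node 0 (S = 20): continuation = 1/1.04·[0.4857·7.5659 + 0.5143·0.0000] = 3.5335; exercise value = 0.0000 ≤ continuation, so V_0 = 3.5335

3.53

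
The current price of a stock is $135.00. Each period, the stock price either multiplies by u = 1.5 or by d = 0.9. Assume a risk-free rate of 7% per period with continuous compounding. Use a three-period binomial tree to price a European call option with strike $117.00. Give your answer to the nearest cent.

$45.61

Risk-neutral probability p = (e^0.07 − 0.9)/(1.5 − 0.9) = 0.1725/0.6000 = 0.2875
Terminal stock prices: S_uuu = 455.6, S_uud = 273.4, S_udd = 164, S_ddd = 98.42
Terminal payoffs (S − K): max(338.6, 0) = 338.6, max(156.4, 0) = 156.4, max(47.03, 0) = 47.03, max(-18.58, 0) = 0
Node uu (S = 303.8): V_uu = e^(−0.07)·[0.2875·338.6250 + 0.7125·156.3750] = 194.6599
Node ud (S = 182.2): V_ud = e^(−0.07)·[0.2875·156.3750 + 0.7125·47.0250] = 73.1599
Node dd (S = 109.4): V_dd = e^(−0.07)·[0.2875·47.0250 + 0.7125·0.0000] = 12.6063
Node u (S = 202.5): V_u = e^(−0.07)·[0.2875·194.6599 + 0.7125·73.1599] = 100.7851
Node d (S = 121.5): V_d = e^(−0.07)·[0.2875·73.1599 + 0.7125·12.6063] = 27.9870
Node 0 (S = 135): V_0 = e^(−0.07)·[0.2875·100.7851 + 0.7125·27.9870] = 45.6103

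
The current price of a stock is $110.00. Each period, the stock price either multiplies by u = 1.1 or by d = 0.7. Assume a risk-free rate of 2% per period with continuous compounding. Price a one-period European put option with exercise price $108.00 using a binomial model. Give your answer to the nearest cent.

Risk-neutral probability p = (e^0.02 − 0.7)/(1.1 − 0.7) = 0.3202/0.4000 = 0.8005
Terminal stock prices: S_u = 121, S_d = 77
Terminal payoffs (K − S): max(-13, 0) = 0, max(31, 0) = 31
Node 0 (S = 110): V_0 = e^(−0.02)·[0.8005·0.0000 + 0.1995·31.0000] = 6.0619

$6.06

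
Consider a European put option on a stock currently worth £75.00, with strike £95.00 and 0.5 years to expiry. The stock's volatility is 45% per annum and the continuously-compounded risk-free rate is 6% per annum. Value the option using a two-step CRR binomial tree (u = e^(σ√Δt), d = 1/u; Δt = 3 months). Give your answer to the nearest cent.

CRR parameters: u = e^(σ√Δt) = e^(0.45·√0.25) = 1.2523, d = 1/u = 0.7985
Per-period rate: rΔt = 0.06·0.25 = 0.015, so R = e^0.015 = 1.0151
Risk-neutral probability p = (e^0.015 − 0.7985)/(1.2523 − 0.7985) = 0.2166/0.4538 = 0.4773
Terminal stock prices: S_uu = 117.6, S_ud = 75, S_dd = 47.82
Terminal payoffs (K − S): max(-22.62, 0) = 0, max(20, 0) = 20, max(47.18, 0) = 47.18
Node u (S = 93.92): V_u = e^(−0.015)·[0.4773·0.0000 + 0.5227·20.0000] = 10.2986
Node d (S = 59.89): V_d = e^(−0.015)·[0.4773·20.0000 + 0.5227·47.1779] = 33.6969
Node 0 (S = 75): V_0 = e^(−0.015)·[0.4773·10.2986 + 0.5227·33.6969] = 22.1937

£22.19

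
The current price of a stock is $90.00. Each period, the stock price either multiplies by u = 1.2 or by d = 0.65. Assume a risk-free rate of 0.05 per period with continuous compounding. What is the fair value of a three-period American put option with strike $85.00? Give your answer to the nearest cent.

Risk-neutral probability p = (e^0.05 − 0.65)/(1.2 − 0.65) = 0.4013/0.5500 = 0.7296
Terminal stock prices: S_uuu = 155.5, S_uud = 84.24, S_udd = 45.63, S_ddd = 24.72
Terminal payoffs (K − S): max(-70.52, 0) = 0, max(0.76, 0) = 0.76, max(39.37, 0) = 39.37, max(60.28, 0) = 60.28
Node uu (S = 129.6): continuation = e^(−0.05)·[0.7296·0.0000 + 0.2704·0.7600] = 0.1955; exercise value = 0.0000 ≤ continuation, so V_uu = 0.1955
Node ud (S = 70.2): continuation = e^(−0.05)·[0.7296·0.7600 + 0.2704·39.3700] = 10.6545; exercise value = 14.8000 > continuation, so V_ud = 14.8000 (exercise)
Node dd (S = 38.03): continuation = e^(−0.05)·[0.7296·39.3700 + 0.2704·60.2837] = 42.8295; exercise value = 46.9750 > continuation, so V_dd = 46.9750 (exercise)
Node u (S = 108): continuation = e^(−0.05)·[0.7296·0.1955 + 0.2704·14.8000] = 3.9426; exercise value = 0.0000 ≤ continuation, so V_u = 3.9426
Node d (S = 58.5): continuation = e^(−0.05)·[0.7296·14.8000 + 0.2704·46.9750] = 22.3545; exercise value = 26.5000 > continuation, so V_d = 26.5000 (exercise)
Node 0 (S = 90): continuation = e^(−0.05)·[0.7296·3.9426 + 0.2704·26.5000] = 9.5527; exercise value = 0.0000 ≤ continuation, so V_0 = 9.5527

$9.55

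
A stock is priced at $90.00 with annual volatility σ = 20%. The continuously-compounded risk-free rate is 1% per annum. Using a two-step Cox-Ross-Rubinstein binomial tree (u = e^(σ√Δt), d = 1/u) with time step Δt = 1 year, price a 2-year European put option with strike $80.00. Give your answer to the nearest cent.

$5.31

CRR parameters: u = e^(σ√Δt) = e^(0.2·√1) = 1.2214, d = 1/u = 0.8187
Per-period rate: rΔt = 0.01·1 = 0.01, so R = e^0.01 = 1.0101
Risk-neutral probability p = (e^0.01 − 0.8187)/(1.2214 − 0.8187) = 0.1913/0.4027 = 0.4751
Terminal stock prices: S_uu = 134.3, S_ud = 90, S_dd = 60.33
Terminal payoffs (K − S): max(-54.26, 0) = 0, max(-10, 0) = 0, max(19.67, 0) = 19.67
Node u (S = 109.9): V_u = e^(−0.01)·[0.4751·0.0000 + 0.5249·0.0000] = 0.0000
Node d (S = 73.69): V_d = e^(−0.01)·[0.4751·0.0000 + 0.5249·19.6712] = 10.2222
Node 0 (S = 90): V_0 = e^(−0.01)·[0.4751·0.0000 + 0.5249·10.2222] = 5.3120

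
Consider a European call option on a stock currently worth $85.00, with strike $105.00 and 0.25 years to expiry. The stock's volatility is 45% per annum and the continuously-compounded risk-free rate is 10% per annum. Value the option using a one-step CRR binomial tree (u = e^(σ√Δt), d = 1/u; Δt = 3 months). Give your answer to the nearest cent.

$0.71

CRR parameters: u = e^(σ√Δt) = e^(0.45·√0.25) = 1.2523, d = 1/u = 0.7985
Per-period rate: rΔt = 0.1·0.25 = 0.025, so R = e^0.025 = 1.0253
Risk-neutral probability p = (e^0.025 − 0.7985)/(1.2523 − 0.7985) = 0.2268/0.4538 = 0.4998
Terminal stock prices: S_u = 106.4, S_d = 67.87
Terminal payoffs (S − K): max(1.447, 0) = 1.447, max(-37.13, 0) = 0
Node 0 (S = 85): V_0 = e^(−0.025)·[0.4998·1.4474 + 0.5002·0.0000] = 0.7055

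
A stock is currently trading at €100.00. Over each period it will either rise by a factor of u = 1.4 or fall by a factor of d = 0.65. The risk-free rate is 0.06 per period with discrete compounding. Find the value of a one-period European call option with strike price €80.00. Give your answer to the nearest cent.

€30.94

Risk-neutral probability p = (1 + 0.06 − 0.65)/(1.4 − 0.65) = 0.4100/0.7500 = 0.5467
Terminal stock prices: S_u = 140, S_d = 65
Terminal payoffs (S − K): max(60, 0) = 60, max(-15, 0) = 0
Node 0 (S = 100): V_0 = 1/1.06·[0.5467·60.0000 + 0.4533·0.0000] = 30.9434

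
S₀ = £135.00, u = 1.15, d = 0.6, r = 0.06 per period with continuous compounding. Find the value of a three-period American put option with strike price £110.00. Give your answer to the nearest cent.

Risk-neutral probability p = (e^0.06 − 0.6)/(1.15 − 0.6) = 0.4618/0.5500 = 0.8397
Terminal stock prices: S_uuu = 205.3, S_uud = 107.1, S_udd = 55.89, S_ddd = 29.16
Terminal payoffs (K − S): max(-95.32, 0) = 0, max(2.878, 0) = 2.878, max(54.11, 0) = 54.11, max(80.84, 0) = 80.84
Node uu (S = 178.5): continuation = e^(−0.06)·[0.8397·0.0000 + 0.1603·2.8775] = 0.4344; exercise value = 0.0000 ≤ continuation, so V_uu = 0.4344
Node ud (S = 93.15): continuation = e^(−0.06)·[0.8397·2.8775 + 0.1603·54.1100] = 10.4441; exercise value = 16.8500 > continuation, so V_ud = 16.8500 (exercise)
Node dd (S = 48.6): continuation = e^(−0.06)·[0.8397·54.1100 + 0.1603·80.8400] = 54.9941; exercise value = 61.4000 > continuation, so V_dd = 61.4000 (exercise)
Node u (S = 155.2): continuation = e^(−0.06)·[0.8397·0.4344 + 0.1603·16.8500] = 2.8872; exercise value = 0.0000 ≤ continuation, so V_u = 2.8872
Node d (S = 81): continuation = e^(−0.06)·[0.8397·16.8500 + 0.1603·61.4000] = 22.5941; exercise value = 29.0000 > continuation, so V_d = 29.0000 (exercise)
Node 0 (S = 135): continuation = e^(−0.06)·[0.8397·2.8872 + 0.1603·29.0000] = 6.6611; exercise value = 0.0000 ≤ continuation, so V_0 = 6.6611

£6.66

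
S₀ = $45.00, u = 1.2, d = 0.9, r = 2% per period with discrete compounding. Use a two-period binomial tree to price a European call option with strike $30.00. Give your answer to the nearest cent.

$16.16

Risk-neutral probability p = (1 + 0.02 − 0.9)/(1.2 − 0.9) = 0.1200/0.3000 = 0.4000
Terminal stock prices: S_uu = 64.8, S_ud = 48.6, S_dd = 36.45
Terminal payoffs (S − K): max(34.8, 0) = 34.8, max(18.6, 0) = 18.6, max(6.45, 0) = 6.45
Node u (S = 54): V_u = 1/1.02·[0.4000·34.8000 + 0.6000·18.6000] = 24.5882
Node d (S = 40.5): V_d = 1/1.02·[0.4000·18.6000 + 0.6000·6.4500] = 11.0882
Node 0 (S = 45): V_0 = 1/1.02·[0.4000·24.5882 + 0.6000·11.0882] = 16.1649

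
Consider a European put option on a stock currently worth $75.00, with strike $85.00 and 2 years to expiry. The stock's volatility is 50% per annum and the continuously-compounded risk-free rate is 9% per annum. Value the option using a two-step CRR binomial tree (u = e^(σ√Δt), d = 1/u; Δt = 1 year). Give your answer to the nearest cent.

CRR parameters: u = e^(σ√Δt) = e^(0.5·√1) = 1.6487, d = 1/u = 0.6065
Per-period rate: rΔt = 0.09·1 = 0.09, so R = e^0.09 = 1.0942
Risk-neutral probability p = (e^0.09 − 0.6065)/(1.6487 − 0.6065) = 0.4876/1.0422 = 0.4679
Terminal stock prices: S_uu = 203.9, S_ud = 75, S_dd = 27.59
Terminal payoffs (K − S): max(-118.9, 0) = 0, max(10, 0) = 10, max(57.41, 0) = 57.41
Node u (S = 123.7): V_u = e^(−0.09)·[0.4679·0.0000 + 0.5321·10.0000] = 4.8630
Node d (S = 45.49): V_d = e^(−0.09)·[0.4679·10.0000 + 0.5321·57.4090] = 32.1944
Node 0 (S = 75): V_0 = e^(−0.09)·[0.4679·4.8630 + 0.5321·32.1944] = 17.7357

$17.74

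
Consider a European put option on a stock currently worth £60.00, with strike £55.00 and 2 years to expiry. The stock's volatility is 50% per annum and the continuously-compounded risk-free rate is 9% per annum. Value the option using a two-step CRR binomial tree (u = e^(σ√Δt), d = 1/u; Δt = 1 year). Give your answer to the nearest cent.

CRR parameters: u = e^(σ√Δt) = e^(0.5·√1) = 1.6487, d = 1/u = 0.6065
Per-period rate: rΔt = 0.09·1 = 0.09, so R = e^0.09 = 1.0942
Risk-neutral probability p = (e^0.09 − 0.6065)/(1.6487 − 0.6065) = 0.4876/1.0422 = 0.4679
Terminal stock prices: S_uu = 163.1, S_ud = 60, S_dd = 22.07
Terminal payoffs (K − S): max(-108.1, 0) = 0, max(-5, 0) = 0, max(32.93, 0) = 32.93
Node u (S = 98.92): V_u = e^(−0.09)·[0.4679·0.0000 + 0.5321·0.0000] = 0.0000
Node d (S = 36.39): V_d = e^(−0.09)·[0.4679·0.0000 + 0.5321·32.9272] = 16.0125
Node 0 (S = 60): V_0 = e^(−0.09)·[0.4679·0.0000 + 0.5321·16.0125] = 7.7869

£7.79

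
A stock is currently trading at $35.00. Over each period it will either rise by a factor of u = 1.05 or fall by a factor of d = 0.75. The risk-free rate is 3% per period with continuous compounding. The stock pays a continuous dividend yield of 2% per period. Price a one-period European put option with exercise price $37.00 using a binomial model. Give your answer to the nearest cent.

$1.60

Per-period risk-free factor R = e^0.03 = 1.0305; dividend-adjusted growth = e^(0.03−0.02) = 1.0101.
Risk-neutral probability p = (1.0101 − 0.75)/(1.05 − 0.75) = 0.2601/0.3000 = 0.8668
Terminal stock prices: S_u = 36.75, S_d = 26.25
Terminal payoffs (K − S): max(0.25, 0) = 0.25, max(10.75, 0) = 10.75
Node 0 (S = 35): V_0 = e^(−0.03)·[0.8668·0.2500 + 0.1332·10.7500] = 1.5995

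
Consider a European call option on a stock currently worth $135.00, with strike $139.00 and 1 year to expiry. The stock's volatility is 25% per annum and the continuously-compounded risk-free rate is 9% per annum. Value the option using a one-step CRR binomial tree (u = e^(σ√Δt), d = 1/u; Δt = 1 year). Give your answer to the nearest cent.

CRR parameters: u = e^(σ√Δt) = e^(0.25·√1) = 1.2840, d = 1/u = 0.7788
Per-period rate: rΔt = 0.09·1 = 0.09, so R = e^0.09 = 1.0942
Risk-neutral probability p = (e^0.09 − 0.7788)/(1.2840 − 0.7788) = 0.3154/0.5052 = 0.6242
Terminal stock prices: S_u = 173.3, S_d = 105.1
Terminal payoffs (S − K): max(34.34, 0) = 34.34, max(-33.86, 0) = 0
Node 0 (S = 135): V_0 = e^(−0.09)·[0.6242·34.3434 + 0.3758·0.0000] = 19.5929

$19.59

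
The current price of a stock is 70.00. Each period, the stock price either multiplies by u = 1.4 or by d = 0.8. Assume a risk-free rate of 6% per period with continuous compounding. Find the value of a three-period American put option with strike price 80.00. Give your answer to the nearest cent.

Risk-neutral probability p = (e^0.06 − 0.8)/(1.4 − 0.8) = 0.2618/0.6000 = 0.4364
Terminal stock prices: S_uuu = 192.1, S_uud = 109.8, S_udd = 62.72, S_ddd = 35.84
Terminal payoffs (K − S): max(-112.1, 0) = 0, max(-29.76, 0) = 0, max(17.28, 0) = 17.28, max(44.16, 0) = 44.16
Node uu (S = 137.2): continuation = e^(−0.06)·[0.4364·0.0000 + 0.5636·0.0000] = 0.0000; exercise value = 0.0000 ≤ continuation, so V_uu = 0.0000
Node ud (S = 78.4): continuation = e^(−0.06)·[0.4364·0.0000 + 0.5636·17.2800] = 9.1719; exercise value = 1.6000 ≤ continuation, so V_ud = 9.1719
Node dd (S = 44.8): continuation = e^(−0.06)·[0.4364·17.2800 + 0.5636·44.1600] = 30.5412; exercise value = 35.2000 > continuation, so V_dd = 35.2000 (exercise)
Node u (S = 98): continuation = e^(−0.06)·[0.4364·0.0000 + 0.5636·9.1719] = 4.8683; exercise value = 0.0000 ≤ continuation, so V_u = 4.8683
Node d (S = 56): continuation = e^(−0.06)·[0.4364·9.1719 + 0.5636·35.2000] = 22.4531; exercise value = 24.0000 > continuation, so V_d = 24.0000 (exercise)
Node 0 (S = 70): continuation = e^(−0.06)·[0.4364·4.8683 + 0.5636·24.0000] = 14.7396; exercise value = 10.0000 ≤ continuation, so V_0 = 14.7396

14.74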